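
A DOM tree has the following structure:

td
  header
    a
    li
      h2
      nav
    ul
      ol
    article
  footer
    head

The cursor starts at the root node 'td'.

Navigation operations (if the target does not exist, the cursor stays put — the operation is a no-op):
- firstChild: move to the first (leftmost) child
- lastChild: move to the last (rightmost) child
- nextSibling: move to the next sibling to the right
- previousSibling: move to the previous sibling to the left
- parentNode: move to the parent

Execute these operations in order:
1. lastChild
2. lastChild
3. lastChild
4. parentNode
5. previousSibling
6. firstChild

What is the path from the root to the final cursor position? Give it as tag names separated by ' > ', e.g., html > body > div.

Answer: td > header > a

Derivation:
After 1 (lastChild): footer
After 2 (lastChild): head
After 3 (lastChild): head (no-op, stayed)
After 4 (parentNode): footer
After 5 (previousSibling): header
After 6 (firstChild): a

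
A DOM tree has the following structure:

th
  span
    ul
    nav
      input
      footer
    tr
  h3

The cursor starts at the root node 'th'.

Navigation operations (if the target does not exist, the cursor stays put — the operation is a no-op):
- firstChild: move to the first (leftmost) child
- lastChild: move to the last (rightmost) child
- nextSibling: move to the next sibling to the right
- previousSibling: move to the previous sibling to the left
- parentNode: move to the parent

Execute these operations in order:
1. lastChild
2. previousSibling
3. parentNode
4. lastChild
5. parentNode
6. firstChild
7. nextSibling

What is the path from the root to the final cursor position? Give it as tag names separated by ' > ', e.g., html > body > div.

After 1 (lastChild): h3
After 2 (previousSibling): span
After 3 (parentNode): th
After 4 (lastChild): h3
After 5 (parentNode): th
After 6 (firstChild): span
After 7 (nextSibling): h3

Answer: th > h3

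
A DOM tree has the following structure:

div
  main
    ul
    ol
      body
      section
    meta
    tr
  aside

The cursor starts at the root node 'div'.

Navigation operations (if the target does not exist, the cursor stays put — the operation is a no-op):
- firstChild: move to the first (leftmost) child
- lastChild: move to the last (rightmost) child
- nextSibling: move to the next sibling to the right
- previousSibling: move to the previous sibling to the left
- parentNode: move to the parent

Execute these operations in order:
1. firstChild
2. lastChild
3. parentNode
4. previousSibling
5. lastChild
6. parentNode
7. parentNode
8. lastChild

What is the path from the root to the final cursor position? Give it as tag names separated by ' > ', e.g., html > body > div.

After 1 (firstChild): main
After 2 (lastChild): tr
After 3 (parentNode): main
After 4 (previousSibling): main (no-op, stayed)
After 5 (lastChild): tr
After 6 (parentNode): main
After 7 (parentNode): div
After 8 (lastChild): aside

Answer: div > aside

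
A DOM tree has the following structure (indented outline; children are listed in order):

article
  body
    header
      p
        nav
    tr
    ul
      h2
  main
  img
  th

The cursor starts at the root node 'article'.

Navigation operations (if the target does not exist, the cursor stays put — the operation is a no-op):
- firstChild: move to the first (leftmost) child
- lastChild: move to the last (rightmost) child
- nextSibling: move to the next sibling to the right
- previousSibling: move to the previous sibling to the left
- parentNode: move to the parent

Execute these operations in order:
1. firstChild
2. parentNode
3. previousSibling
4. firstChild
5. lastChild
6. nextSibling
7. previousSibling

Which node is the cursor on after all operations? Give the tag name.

Answer: tr

Derivation:
After 1 (firstChild): body
After 2 (parentNode): article
After 3 (previousSibling): article (no-op, stayed)
After 4 (firstChild): body
After 5 (lastChild): ul
After 6 (nextSibling): ul (no-op, stayed)
After 7 (previousSibling): tr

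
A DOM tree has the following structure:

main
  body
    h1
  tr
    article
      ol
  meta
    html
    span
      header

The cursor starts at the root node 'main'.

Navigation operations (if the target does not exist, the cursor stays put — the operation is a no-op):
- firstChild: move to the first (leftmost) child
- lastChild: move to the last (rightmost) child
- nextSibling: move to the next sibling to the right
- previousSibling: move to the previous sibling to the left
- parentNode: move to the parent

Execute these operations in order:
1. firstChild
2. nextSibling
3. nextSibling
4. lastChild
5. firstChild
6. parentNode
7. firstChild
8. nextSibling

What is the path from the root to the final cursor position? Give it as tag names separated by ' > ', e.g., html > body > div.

After 1 (firstChild): body
After 2 (nextSibling): tr
After 3 (nextSibling): meta
After 4 (lastChild): span
After 5 (firstChild): header
After 6 (parentNode): span
After 7 (firstChild): header
After 8 (nextSibling): header (no-op, stayed)

Answer: main > meta > span > header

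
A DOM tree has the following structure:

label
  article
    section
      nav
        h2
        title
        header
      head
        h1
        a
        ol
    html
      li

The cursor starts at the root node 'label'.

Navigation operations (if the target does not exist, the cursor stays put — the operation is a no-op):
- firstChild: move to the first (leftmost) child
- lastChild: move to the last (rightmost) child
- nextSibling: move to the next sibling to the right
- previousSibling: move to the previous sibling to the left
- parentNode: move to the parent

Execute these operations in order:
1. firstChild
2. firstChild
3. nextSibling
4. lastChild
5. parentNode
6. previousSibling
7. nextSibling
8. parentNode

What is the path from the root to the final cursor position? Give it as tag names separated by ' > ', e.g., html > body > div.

Answer: label > article

Derivation:
After 1 (firstChild): article
After 2 (firstChild): section
After 3 (nextSibling): html
After 4 (lastChild): li
After 5 (parentNode): html
After 6 (previousSibling): section
After 7 (nextSibling): html
After 8 (parentNode): article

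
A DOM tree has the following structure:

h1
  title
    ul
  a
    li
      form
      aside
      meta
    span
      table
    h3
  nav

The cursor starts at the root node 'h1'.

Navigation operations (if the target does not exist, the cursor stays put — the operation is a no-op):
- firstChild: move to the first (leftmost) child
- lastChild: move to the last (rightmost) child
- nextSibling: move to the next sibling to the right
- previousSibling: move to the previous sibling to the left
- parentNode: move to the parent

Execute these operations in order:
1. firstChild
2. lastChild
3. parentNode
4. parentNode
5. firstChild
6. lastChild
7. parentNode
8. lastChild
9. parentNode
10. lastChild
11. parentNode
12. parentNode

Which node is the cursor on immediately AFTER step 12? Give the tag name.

After 1 (firstChild): title
After 2 (lastChild): ul
After 3 (parentNode): title
After 4 (parentNode): h1
After 5 (firstChild): title
After 6 (lastChild): ul
After 7 (parentNode): title
After 8 (lastChild): ul
After 9 (parentNode): title
After 10 (lastChild): ul
After 11 (parentNode): title
After 12 (parentNode): h1

Answer: h1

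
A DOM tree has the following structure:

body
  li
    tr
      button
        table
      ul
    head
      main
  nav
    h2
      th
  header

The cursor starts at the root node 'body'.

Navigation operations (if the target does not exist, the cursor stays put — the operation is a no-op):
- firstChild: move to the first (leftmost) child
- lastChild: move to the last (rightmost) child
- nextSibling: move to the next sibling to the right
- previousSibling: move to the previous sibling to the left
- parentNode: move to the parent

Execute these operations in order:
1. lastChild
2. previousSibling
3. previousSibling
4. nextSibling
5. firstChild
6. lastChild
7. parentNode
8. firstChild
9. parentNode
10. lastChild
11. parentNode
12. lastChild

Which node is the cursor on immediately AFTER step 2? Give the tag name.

After 1 (lastChild): header
After 2 (previousSibling): nav

Answer: nav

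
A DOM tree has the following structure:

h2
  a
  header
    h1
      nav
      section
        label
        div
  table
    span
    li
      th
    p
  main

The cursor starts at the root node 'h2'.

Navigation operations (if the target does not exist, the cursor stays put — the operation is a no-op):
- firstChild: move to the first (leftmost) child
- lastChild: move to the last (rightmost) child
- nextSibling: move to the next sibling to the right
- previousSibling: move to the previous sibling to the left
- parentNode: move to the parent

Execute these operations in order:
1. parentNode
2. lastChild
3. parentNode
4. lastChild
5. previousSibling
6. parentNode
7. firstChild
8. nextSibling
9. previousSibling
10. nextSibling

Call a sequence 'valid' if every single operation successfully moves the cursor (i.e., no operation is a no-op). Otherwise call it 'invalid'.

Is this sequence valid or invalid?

After 1 (parentNode): h2 (no-op, stayed)
After 2 (lastChild): main
After 3 (parentNode): h2
After 4 (lastChild): main
After 5 (previousSibling): table
After 6 (parentNode): h2
After 7 (firstChild): a
After 8 (nextSibling): header
After 9 (previousSibling): a
After 10 (nextSibling): header

Answer: invalid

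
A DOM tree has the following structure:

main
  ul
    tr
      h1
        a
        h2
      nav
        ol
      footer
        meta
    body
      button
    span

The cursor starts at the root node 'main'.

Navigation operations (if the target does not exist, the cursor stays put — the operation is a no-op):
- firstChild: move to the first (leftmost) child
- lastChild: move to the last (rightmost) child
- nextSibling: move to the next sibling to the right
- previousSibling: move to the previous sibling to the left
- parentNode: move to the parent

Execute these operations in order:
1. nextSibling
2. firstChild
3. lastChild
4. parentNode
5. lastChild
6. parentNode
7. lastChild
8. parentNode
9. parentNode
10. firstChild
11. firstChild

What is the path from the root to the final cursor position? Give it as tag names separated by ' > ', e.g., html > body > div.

After 1 (nextSibling): main (no-op, stayed)
After 2 (firstChild): ul
After 3 (lastChild): span
After 4 (parentNode): ul
After 5 (lastChild): span
After 6 (parentNode): ul
After 7 (lastChild): span
After 8 (parentNode): ul
After 9 (parentNode): main
After 10 (firstChild): ul
After 11 (firstChild): tr

Answer: main > ul > tr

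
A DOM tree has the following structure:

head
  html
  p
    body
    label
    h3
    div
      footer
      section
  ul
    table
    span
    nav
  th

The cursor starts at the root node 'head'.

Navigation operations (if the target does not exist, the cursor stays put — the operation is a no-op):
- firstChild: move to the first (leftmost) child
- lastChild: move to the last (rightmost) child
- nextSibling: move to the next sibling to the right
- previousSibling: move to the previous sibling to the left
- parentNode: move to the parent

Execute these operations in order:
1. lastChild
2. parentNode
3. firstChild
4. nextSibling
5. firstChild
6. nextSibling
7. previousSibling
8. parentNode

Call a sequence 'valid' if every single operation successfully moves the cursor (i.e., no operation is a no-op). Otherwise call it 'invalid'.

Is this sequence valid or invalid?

After 1 (lastChild): th
After 2 (parentNode): head
After 3 (firstChild): html
After 4 (nextSibling): p
After 5 (firstChild): body
After 6 (nextSibling): label
After 7 (previousSibling): body
After 8 (parentNode): p

Answer: valid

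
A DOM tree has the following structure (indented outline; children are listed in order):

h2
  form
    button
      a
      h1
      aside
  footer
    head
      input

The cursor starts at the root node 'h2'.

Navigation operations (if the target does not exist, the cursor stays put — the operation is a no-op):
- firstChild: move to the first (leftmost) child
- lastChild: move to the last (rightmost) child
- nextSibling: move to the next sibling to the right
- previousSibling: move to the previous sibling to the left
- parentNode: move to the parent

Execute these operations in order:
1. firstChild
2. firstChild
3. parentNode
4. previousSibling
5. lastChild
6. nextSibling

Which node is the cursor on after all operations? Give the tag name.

After 1 (firstChild): form
After 2 (firstChild): button
After 3 (parentNode): form
After 4 (previousSibling): form (no-op, stayed)
After 5 (lastChild): button
After 6 (nextSibling): button (no-op, stayed)

Answer: button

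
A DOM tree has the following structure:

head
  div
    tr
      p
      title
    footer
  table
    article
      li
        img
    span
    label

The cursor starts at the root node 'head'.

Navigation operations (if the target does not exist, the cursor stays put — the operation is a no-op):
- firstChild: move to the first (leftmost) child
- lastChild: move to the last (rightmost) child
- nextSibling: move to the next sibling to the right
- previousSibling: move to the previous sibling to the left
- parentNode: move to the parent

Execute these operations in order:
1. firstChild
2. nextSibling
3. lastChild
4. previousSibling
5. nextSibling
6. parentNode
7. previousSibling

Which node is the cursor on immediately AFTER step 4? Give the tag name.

Answer: span

Derivation:
After 1 (firstChild): div
After 2 (nextSibling): table
After 3 (lastChild): label
After 4 (previousSibling): span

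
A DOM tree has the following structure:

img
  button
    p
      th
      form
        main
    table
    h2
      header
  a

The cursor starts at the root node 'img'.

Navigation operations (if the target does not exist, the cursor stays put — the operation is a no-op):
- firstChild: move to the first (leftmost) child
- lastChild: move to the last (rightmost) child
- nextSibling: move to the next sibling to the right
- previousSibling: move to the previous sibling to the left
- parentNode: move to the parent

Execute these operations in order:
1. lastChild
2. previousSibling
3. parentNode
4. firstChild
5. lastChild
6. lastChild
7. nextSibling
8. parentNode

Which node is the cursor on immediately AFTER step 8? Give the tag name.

Answer: h2

Derivation:
After 1 (lastChild): a
After 2 (previousSibling): button
After 3 (parentNode): img
After 4 (firstChild): button
After 5 (lastChild): h2
After 6 (lastChild): header
After 7 (nextSibling): header (no-op, stayed)
After 8 (parentNode): h2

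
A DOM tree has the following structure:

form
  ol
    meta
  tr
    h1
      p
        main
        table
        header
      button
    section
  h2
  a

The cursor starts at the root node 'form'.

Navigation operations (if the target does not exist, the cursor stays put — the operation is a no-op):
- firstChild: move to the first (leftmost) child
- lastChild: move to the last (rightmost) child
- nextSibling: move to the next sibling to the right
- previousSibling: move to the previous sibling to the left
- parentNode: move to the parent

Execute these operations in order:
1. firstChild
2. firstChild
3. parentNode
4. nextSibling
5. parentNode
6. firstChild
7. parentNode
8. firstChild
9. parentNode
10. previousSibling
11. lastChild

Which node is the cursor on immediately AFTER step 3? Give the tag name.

Answer: ol

Derivation:
After 1 (firstChild): ol
After 2 (firstChild): meta
After 3 (parentNode): ol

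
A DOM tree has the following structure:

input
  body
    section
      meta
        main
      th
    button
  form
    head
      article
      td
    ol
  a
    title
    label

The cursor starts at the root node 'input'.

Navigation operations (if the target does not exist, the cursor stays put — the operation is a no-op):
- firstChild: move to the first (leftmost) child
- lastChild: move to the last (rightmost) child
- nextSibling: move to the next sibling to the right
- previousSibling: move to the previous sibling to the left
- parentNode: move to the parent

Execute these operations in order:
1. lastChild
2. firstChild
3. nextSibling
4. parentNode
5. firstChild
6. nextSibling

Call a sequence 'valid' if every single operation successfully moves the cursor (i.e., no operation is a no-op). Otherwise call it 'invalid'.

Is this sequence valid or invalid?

After 1 (lastChild): a
After 2 (firstChild): title
After 3 (nextSibling): label
After 4 (parentNode): a
After 5 (firstChild): title
After 6 (nextSibling): label

Answer: valid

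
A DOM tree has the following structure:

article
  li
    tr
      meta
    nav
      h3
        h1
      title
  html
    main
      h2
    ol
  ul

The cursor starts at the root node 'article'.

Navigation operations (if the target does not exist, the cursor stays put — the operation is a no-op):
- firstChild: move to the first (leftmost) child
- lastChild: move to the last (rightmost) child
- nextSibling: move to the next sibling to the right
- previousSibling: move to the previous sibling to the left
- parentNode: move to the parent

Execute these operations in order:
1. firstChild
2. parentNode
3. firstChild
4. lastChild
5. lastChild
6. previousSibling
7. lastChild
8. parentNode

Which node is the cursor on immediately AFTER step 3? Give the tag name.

After 1 (firstChild): li
After 2 (parentNode): article
After 3 (firstChild): li

Answer: li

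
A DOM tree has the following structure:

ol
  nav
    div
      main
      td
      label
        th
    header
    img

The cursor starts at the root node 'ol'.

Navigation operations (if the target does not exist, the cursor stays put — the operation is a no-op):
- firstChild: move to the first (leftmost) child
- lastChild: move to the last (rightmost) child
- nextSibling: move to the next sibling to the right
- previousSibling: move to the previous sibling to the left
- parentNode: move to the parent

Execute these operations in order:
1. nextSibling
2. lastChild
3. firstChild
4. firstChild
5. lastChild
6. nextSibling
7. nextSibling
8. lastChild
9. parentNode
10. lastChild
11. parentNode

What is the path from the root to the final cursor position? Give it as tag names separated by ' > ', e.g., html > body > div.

After 1 (nextSibling): ol (no-op, stayed)
After 2 (lastChild): nav
After 3 (firstChild): div
After 4 (firstChild): main
After 5 (lastChild): main (no-op, stayed)
After 6 (nextSibling): td
After 7 (nextSibling): label
After 8 (lastChild): th
After 9 (parentNode): label
After 10 (lastChild): th
After 11 (parentNode): label

Answer: ol > nav > div > label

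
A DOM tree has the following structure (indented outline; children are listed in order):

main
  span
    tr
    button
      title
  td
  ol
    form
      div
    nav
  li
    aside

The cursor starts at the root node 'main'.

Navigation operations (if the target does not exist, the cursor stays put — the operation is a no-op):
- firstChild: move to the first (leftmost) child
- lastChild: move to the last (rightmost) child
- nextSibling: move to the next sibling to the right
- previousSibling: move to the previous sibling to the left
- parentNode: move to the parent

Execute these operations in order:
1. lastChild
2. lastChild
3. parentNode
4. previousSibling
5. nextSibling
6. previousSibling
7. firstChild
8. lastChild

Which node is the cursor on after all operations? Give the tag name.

Answer: div

Derivation:
After 1 (lastChild): li
After 2 (lastChild): aside
After 3 (parentNode): li
After 4 (previousSibling): ol
After 5 (nextSibling): li
After 6 (previousSibling): ol
After 7 (firstChild): form
After 8 (lastChild): div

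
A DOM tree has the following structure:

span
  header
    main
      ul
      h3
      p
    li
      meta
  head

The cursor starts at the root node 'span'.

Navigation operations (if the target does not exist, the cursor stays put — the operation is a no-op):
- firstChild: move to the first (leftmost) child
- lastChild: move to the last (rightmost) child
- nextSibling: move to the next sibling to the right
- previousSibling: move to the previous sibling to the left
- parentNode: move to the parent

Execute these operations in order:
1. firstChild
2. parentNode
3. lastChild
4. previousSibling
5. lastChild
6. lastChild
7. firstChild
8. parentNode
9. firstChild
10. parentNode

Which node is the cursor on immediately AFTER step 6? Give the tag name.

Answer: meta

Derivation:
After 1 (firstChild): header
After 2 (parentNode): span
After 3 (lastChild): head
After 4 (previousSibling): header
After 5 (lastChild): li
After 6 (lastChild): meta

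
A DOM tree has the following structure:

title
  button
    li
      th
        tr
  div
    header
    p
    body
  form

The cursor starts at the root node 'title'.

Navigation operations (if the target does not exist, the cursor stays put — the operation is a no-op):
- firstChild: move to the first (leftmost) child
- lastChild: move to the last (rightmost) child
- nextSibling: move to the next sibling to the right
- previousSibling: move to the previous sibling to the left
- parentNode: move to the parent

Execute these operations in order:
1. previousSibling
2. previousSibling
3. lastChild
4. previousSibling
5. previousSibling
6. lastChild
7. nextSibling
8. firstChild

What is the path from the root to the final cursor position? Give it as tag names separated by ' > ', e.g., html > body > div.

Answer: title > button > li > th

Derivation:
After 1 (previousSibling): title (no-op, stayed)
After 2 (previousSibling): title (no-op, stayed)
After 3 (lastChild): form
After 4 (previousSibling): div
After 5 (previousSibling): button
After 6 (lastChild): li
After 7 (nextSibling): li (no-op, stayed)
After 8 (firstChild): th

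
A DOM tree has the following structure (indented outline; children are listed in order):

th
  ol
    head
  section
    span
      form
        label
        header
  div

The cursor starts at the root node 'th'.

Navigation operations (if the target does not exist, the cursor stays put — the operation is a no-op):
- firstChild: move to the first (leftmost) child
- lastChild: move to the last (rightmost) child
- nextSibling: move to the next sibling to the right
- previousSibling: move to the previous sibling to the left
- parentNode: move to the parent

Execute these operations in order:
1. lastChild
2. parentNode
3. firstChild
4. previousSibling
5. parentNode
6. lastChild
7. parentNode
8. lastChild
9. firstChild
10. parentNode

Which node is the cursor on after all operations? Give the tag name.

Answer: th

Derivation:
After 1 (lastChild): div
After 2 (parentNode): th
After 3 (firstChild): ol
After 4 (previousSibling): ol (no-op, stayed)
After 5 (parentNode): th
After 6 (lastChild): div
After 7 (parentNode): th
After 8 (lastChild): div
After 9 (firstChild): div (no-op, stayed)
After 10 (parentNode): th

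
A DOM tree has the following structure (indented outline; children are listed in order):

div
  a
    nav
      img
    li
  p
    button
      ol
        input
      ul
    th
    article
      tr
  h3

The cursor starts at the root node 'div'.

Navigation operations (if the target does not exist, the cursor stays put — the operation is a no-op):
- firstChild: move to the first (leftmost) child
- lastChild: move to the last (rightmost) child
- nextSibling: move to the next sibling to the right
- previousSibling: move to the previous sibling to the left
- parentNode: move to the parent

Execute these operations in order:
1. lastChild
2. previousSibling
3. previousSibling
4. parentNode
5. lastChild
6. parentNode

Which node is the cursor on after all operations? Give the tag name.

After 1 (lastChild): h3
After 2 (previousSibling): p
After 3 (previousSibling): a
After 4 (parentNode): div
After 5 (lastChild): h3
After 6 (parentNode): div

Answer: div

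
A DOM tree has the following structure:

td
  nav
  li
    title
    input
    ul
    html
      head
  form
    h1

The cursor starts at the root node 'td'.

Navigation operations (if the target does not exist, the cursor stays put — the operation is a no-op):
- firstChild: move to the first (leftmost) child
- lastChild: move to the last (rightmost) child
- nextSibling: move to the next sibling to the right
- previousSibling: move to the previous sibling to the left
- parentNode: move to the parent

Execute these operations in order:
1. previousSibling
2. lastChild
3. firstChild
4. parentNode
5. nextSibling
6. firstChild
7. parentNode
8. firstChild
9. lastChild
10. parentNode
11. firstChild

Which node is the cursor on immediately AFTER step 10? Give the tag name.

Answer: form

Derivation:
After 1 (previousSibling): td (no-op, stayed)
After 2 (lastChild): form
After 3 (firstChild): h1
After 4 (parentNode): form
After 5 (nextSibling): form (no-op, stayed)
After 6 (firstChild): h1
After 7 (parentNode): form
After 8 (firstChild): h1
After 9 (lastChild): h1 (no-op, stayed)
After 10 (parentNode): form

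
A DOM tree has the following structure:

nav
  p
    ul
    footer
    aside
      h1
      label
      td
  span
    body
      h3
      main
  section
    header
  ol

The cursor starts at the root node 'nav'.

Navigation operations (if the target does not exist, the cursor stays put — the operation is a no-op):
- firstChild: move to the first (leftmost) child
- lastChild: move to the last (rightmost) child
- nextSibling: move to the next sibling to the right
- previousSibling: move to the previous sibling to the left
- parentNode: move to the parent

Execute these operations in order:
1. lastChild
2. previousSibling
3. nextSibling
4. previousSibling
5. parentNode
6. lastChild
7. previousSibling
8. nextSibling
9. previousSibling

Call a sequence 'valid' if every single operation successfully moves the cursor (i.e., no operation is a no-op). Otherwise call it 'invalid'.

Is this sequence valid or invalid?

Answer: valid

Derivation:
After 1 (lastChild): ol
After 2 (previousSibling): section
After 3 (nextSibling): ol
After 4 (previousSibling): section
After 5 (parentNode): nav
After 6 (lastChild): ol
After 7 (previousSibling): section
After 8 (nextSibling): ol
After 9 (previousSibling): section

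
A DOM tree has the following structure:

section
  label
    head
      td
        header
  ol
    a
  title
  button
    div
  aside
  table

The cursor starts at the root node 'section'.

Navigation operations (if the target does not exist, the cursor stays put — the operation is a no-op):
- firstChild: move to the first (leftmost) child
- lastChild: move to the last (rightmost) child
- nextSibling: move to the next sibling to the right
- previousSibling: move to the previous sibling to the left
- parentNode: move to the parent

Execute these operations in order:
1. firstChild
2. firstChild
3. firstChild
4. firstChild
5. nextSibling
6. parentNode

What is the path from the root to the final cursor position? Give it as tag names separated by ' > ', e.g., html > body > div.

Answer: section > label > head > td

Derivation:
After 1 (firstChild): label
After 2 (firstChild): head
After 3 (firstChild): td
After 4 (firstChild): header
After 5 (nextSibling): header (no-op, stayed)
After 6 (parentNode): td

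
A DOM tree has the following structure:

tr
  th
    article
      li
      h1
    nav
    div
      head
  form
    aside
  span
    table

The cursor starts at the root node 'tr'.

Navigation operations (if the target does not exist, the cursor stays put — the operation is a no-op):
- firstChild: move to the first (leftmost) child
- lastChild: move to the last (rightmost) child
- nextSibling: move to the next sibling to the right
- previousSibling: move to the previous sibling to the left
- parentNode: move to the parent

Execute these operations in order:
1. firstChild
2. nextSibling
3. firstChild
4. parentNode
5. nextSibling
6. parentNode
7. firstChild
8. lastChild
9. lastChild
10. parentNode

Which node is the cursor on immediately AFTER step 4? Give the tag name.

Answer: form

Derivation:
After 1 (firstChild): th
After 2 (nextSibling): form
After 3 (firstChild): aside
After 4 (parentNode): form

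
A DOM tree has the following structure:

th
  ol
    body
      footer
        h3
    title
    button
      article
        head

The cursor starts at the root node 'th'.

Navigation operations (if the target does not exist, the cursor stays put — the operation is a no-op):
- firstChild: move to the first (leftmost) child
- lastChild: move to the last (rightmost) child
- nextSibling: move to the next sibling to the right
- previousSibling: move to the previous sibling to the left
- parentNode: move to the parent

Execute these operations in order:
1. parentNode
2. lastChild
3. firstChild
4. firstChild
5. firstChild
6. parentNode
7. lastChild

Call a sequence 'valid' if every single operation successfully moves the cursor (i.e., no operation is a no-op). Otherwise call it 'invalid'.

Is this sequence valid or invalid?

After 1 (parentNode): th (no-op, stayed)
After 2 (lastChild): ol
After 3 (firstChild): body
After 4 (firstChild): footer
After 5 (firstChild): h3
After 6 (parentNode): footer
After 7 (lastChild): h3

Answer: invalid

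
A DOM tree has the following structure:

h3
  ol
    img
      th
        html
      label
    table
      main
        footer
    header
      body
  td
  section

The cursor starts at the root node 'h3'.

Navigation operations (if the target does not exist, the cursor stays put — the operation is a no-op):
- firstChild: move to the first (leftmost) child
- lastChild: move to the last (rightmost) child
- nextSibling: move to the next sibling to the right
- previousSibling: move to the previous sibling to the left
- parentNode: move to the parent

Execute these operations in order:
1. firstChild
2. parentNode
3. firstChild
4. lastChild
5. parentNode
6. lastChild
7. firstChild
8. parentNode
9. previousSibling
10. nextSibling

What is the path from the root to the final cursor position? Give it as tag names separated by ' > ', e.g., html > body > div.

Answer: h3 > ol > header

Derivation:
After 1 (firstChild): ol
After 2 (parentNode): h3
After 3 (firstChild): ol
After 4 (lastChild): header
After 5 (parentNode): ol
After 6 (lastChild): header
After 7 (firstChild): body
After 8 (parentNode): header
After 9 (previousSibling): table
After 10 (nextSibling): header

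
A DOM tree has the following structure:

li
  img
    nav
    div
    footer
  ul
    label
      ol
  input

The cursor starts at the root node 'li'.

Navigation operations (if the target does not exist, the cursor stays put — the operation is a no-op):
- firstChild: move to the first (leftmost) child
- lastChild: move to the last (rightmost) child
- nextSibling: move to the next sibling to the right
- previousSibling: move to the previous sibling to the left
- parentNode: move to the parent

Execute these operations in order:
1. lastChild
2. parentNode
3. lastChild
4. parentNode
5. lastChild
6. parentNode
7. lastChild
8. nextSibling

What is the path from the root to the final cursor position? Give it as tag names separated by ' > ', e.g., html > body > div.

After 1 (lastChild): input
After 2 (parentNode): li
After 3 (lastChild): input
After 4 (parentNode): li
After 5 (lastChild): input
After 6 (parentNode): li
After 7 (lastChild): input
After 8 (nextSibling): input (no-op, stayed)

Answer: li > input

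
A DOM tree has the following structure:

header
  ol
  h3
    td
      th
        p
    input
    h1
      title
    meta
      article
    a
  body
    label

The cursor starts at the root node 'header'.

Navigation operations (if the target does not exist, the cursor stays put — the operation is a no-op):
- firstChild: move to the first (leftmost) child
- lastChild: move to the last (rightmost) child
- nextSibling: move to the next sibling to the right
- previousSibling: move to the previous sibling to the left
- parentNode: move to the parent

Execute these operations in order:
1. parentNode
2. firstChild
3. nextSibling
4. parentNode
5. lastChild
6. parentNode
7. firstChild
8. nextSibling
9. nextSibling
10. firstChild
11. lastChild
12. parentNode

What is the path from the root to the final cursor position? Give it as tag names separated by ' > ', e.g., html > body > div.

After 1 (parentNode): header (no-op, stayed)
After 2 (firstChild): ol
After 3 (nextSibling): h3
After 4 (parentNode): header
After 5 (lastChild): body
After 6 (parentNode): header
After 7 (firstChild): ol
After 8 (nextSibling): h3
After 9 (nextSibling): body
After 10 (firstChild): label
After 11 (lastChild): label (no-op, stayed)
After 12 (parentNode): body

Answer: header > body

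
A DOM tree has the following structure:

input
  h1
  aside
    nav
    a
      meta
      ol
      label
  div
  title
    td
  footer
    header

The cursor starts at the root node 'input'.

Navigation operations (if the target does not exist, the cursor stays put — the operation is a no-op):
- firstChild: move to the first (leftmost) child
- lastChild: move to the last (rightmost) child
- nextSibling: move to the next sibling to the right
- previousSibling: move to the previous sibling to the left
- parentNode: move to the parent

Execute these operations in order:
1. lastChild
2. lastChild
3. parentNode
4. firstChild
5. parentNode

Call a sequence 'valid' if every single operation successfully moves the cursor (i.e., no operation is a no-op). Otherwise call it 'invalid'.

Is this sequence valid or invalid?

Answer: valid

Derivation:
After 1 (lastChild): footer
After 2 (lastChild): header
After 3 (parentNode): footer
After 4 (firstChild): header
After 5 (parentNode): footer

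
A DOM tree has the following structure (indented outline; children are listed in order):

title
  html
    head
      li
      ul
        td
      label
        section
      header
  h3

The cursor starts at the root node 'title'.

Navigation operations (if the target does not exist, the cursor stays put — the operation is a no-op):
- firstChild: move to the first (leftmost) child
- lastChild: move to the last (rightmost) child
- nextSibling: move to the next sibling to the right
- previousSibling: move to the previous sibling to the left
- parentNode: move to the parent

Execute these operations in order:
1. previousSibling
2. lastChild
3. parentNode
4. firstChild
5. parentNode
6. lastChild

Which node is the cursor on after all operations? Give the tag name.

Answer: h3

Derivation:
After 1 (previousSibling): title (no-op, stayed)
After 2 (lastChild): h3
After 3 (parentNode): title
After 4 (firstChild): html
After 5 (parentNode): title
After 6 (lastChild): h3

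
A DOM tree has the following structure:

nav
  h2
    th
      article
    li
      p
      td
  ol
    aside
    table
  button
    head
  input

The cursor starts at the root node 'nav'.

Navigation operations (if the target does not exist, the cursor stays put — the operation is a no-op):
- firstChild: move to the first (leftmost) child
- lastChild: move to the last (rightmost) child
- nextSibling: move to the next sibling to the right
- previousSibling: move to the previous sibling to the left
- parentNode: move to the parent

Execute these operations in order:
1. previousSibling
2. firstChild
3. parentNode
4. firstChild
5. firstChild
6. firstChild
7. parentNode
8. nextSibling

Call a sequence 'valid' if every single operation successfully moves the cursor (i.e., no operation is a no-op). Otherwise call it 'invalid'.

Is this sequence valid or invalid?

Answer: invalid

Derivation:
After 1 (previousSibling): nav (no-op, stayed)
After 2 (firstChild): h2
After 3 (parentNode): nav
After 4 (firstChild): h2
After 5 (firstChild): th
After 6 (firstChild): article
After 7 (parentNode): th
After 8 (nextSibling): li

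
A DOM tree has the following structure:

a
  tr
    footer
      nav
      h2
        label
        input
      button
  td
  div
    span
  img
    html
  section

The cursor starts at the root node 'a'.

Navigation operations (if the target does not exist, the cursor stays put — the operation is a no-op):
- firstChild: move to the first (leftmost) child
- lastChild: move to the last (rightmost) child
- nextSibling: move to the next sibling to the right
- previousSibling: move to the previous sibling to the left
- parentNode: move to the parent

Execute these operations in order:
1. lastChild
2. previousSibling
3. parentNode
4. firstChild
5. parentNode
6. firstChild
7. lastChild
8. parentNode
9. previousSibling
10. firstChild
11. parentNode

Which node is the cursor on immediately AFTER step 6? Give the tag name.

Answer: tr

Derivation:
After 1 (lastChild): section
After 2 (previousSibling): img
After 3 (parentNode): a
After 4 (firstChild): tr
After 5 (parentNode): a
After 6 (firstChild): tr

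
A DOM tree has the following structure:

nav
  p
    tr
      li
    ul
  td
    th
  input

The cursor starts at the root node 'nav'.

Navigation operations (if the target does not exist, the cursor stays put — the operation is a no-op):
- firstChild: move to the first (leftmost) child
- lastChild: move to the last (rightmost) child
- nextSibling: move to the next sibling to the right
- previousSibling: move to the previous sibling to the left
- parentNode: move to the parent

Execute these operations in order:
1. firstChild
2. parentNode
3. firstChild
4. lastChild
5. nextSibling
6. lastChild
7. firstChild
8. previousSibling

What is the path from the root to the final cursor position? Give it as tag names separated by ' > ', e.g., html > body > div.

Answer: nav > p > tr

Derivation:
After 1 (firstChild): p
After 2 (parentNode): nav
After 3 (firstChild): p
After 4 (lastChild): ul
After 5 (nextSibling): ul (no-op, stayed)
After 6 (lastChild): ul (no-op, stayed)
After 7 (firstChild): ul (no-op, stayed)
After 8 (previousSibling): tr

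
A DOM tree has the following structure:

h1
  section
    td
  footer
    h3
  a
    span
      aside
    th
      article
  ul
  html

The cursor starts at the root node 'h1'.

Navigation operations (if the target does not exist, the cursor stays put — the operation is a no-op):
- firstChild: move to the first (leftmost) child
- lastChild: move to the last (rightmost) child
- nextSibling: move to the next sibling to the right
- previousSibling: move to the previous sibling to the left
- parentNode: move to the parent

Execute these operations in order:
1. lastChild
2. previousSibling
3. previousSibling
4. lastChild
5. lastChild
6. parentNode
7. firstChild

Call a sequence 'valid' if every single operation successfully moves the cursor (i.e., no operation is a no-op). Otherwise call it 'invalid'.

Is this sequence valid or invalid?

After 1 (lastChild): html
After 2 (previousSibling): ul
After 3 (previousSibling): a
After 4 (lastChild): th
After 5 (lastChild): article
After 6 (parentNode): th
After 7 (firstChild): article

Answer: valid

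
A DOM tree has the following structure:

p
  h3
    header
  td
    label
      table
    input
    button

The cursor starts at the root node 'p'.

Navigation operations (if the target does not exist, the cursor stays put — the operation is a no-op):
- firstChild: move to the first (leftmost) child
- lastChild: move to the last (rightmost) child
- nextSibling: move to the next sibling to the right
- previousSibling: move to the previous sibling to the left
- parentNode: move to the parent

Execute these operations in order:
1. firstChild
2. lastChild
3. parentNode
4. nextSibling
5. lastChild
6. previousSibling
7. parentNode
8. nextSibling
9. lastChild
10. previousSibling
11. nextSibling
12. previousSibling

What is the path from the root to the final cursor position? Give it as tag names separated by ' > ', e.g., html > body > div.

After 1 (firstChild): h3
After 2 (lastChild): header
After 3 (parentNode): h3
After 4 (nextSibling): td
After 5 (lastChild): button
After 6 (previousSibling): input
After 7 (parentNode): td
After 8 (nextSibling): td (no-op, stayed)
After 9 (lastChild): button
After 10 (previousSibling): input
After 11 (nextSibling): button
After 12 (previousSibling): input

Answer: p > td > input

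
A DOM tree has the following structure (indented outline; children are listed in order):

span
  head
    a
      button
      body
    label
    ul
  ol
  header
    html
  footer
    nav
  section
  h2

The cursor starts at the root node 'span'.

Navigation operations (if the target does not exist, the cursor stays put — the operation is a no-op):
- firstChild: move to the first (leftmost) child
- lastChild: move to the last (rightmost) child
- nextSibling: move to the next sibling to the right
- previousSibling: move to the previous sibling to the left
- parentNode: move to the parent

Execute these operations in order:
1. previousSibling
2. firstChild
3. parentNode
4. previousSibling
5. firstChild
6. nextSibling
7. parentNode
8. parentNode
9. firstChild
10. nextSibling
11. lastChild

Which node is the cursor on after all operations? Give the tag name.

After 1 (previousSibling): span (no-op, stayed)
After 2 (firstChild): head
After 3 (parentNode): span
After 4 (previousSibling): span (no-op, stayed)
After 5 (firstChild): head
After 6 (nextSibling): ol
After 7 (parentNode): span
After 8 (parentNode): span (no-op, stayed)
After 9 (firstChild): head
After 10 (nextSibling): ol
After 11 (lastChild): ol (no-op, stayed)

Answer: ol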